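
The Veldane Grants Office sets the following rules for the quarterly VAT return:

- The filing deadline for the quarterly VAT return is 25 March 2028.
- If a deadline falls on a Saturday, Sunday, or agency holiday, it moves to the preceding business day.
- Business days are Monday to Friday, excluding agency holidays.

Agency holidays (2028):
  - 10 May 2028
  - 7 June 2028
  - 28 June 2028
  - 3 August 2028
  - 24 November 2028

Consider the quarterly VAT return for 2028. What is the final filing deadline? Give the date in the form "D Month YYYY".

24 March 2028

The statutory due date is 25 March 2028.
25 March 2028 falls on a Saturday. Rolling to the preceding business day gives 24 March 2028, a Friday.
Deadline: 24 March 2028.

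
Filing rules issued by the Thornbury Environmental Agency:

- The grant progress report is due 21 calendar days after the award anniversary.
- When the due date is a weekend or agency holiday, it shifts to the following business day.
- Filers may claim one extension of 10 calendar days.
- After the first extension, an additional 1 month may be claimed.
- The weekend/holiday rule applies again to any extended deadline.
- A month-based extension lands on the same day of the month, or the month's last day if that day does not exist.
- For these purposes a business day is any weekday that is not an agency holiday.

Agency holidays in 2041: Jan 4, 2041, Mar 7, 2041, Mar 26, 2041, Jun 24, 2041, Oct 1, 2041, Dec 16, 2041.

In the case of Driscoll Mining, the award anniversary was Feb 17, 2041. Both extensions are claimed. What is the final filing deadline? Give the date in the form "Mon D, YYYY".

Apr 22, 2041

From Feb 17, 2041, 21 calendar days later is Mar 10, 2041.
Mar 10, 2041 is a Sunday; the next business day is Mar 11, 2041 (Monday).
With the 10-day extension, Mar 11, 2041 becomes Mar 21, 2041.
Mar 21, 2041 is a Thursday and not a listed holiday, so it stands.
Applying the 1 month extension: 1 month after Mar 21, 2041 is Apr 21, 2041.
Apr 21, 2041 is a Sunday, so it moves to the next business day, Apr 22, 2041 (Monday).
Deadline: Apr 22, 2041.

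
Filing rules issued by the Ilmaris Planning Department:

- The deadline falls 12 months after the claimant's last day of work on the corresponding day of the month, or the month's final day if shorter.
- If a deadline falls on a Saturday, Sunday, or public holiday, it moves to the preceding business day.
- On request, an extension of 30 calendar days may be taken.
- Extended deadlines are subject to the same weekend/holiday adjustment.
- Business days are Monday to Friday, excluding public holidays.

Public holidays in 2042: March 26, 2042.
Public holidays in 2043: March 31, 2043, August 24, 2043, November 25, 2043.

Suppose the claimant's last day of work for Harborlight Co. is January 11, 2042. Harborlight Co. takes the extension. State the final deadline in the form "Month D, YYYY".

February 6, 2043

12 months after January 11, 2042, on the same day of the month, is January 11, 2043.
January 11, 2043 is a Sunday, so it moves to the preceding business day, January 9, 2043 (Friday).
The 30-calendar-day extension moves the deadline from January 9, 2043 to February 8, 2043.
Because February 8, 2043 is a Sunday, the deadline becomes February 6, 2043 (Friday).
The final due date is February 6, 2043.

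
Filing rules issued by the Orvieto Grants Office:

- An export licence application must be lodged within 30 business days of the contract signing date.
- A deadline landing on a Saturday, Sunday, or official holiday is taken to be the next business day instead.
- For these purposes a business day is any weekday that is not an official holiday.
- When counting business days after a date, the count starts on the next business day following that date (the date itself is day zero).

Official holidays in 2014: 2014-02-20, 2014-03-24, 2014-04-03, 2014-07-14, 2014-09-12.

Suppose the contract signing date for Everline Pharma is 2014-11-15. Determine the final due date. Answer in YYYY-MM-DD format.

2014-12-26

Counting 30 business days after 2014-11-15 (skipping weekends and listed holidays) reaches 2014-12-26.
2014-12-26 falls on a Friday, which is a business day, so no adjustment is needed.
Deadline: 2014-12-26.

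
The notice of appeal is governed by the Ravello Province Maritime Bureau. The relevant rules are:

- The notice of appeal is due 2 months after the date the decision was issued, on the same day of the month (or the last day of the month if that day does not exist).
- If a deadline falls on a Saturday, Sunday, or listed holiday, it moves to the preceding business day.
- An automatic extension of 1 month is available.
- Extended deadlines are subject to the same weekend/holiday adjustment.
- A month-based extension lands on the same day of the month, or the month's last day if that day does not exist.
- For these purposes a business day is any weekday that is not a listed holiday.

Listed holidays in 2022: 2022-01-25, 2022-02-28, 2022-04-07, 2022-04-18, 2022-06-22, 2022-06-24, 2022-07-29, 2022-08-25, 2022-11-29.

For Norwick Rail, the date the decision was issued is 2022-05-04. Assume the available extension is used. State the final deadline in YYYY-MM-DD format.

2022-08-04

2 months from 2022-05-04 is 2022-07-04.
2022-07-04 is a Monday and not a listed holiday, so it stands.
Applying the 1 month extension: 1 month after 2022-07-04 is 2022-08-04.
2022-08-04 falls on a Thursday, which is a business day, so no adjustment is needed.
Final deadline: 2022-08-04.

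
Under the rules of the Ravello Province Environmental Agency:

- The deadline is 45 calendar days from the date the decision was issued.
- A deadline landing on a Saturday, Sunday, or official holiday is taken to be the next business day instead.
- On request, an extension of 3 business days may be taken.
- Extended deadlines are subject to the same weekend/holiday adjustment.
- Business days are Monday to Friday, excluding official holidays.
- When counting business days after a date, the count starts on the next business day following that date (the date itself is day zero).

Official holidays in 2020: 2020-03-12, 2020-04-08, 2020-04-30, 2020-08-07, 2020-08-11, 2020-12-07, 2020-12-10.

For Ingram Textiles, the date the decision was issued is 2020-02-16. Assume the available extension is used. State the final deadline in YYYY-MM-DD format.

Trigger date 2020-02-16 + 45 calendar days = 2020-04-01.
2020-04-01 falls on a Wednesday, which is a business day, so no adjustment is needed.
The 3-business-day extension runs from 2020-04-01 to 2020-04-06.
2020-04-06 is a Monday and not a listed holiday, so it stands.
Final deadline: 2020-04-06.

2020-04-06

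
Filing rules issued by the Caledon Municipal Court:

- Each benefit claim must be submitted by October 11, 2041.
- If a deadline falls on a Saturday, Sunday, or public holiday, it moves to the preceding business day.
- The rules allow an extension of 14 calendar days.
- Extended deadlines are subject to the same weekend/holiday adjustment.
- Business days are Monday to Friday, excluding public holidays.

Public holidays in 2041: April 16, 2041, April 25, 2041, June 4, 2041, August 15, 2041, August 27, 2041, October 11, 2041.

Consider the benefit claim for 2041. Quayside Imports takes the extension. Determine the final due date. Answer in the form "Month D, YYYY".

The stated deadline is October 11, 2041.
October 11, 2041 is a listed holiday; the preceding business day is October 10, 2041 (Thursday).
The 14-calendar-day extension moves the deadline from October 10, 2041 to October 24, 2041.
October 24, 2041 is a Thursday and not a listed holiday, so it stands.
Deadline: October 24, 2041.

October 24, 2041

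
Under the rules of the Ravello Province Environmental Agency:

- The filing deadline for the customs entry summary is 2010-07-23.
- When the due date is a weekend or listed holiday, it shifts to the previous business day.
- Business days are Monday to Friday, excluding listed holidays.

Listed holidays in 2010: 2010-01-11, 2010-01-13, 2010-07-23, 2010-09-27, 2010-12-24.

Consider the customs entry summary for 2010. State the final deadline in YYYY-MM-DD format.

2010-07-22

Start from the fixed due date, 2010-07-23.
Because 2010-07-23 is a listed holiday, the deadline becomes 2010-07-22 (Thursday).
Deadline: 2010-07-22.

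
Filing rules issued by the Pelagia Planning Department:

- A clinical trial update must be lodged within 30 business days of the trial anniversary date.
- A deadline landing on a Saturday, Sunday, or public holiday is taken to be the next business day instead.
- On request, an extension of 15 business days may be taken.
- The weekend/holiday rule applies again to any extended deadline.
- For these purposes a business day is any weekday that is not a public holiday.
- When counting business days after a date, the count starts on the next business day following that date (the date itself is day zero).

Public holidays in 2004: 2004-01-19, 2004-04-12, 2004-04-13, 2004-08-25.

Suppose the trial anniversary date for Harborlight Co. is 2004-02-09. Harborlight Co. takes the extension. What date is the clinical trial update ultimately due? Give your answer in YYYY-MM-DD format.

2004-04-14

Starting the day after 2004-02-09 and counting 30 business days lands on 2004-03-22.
Since 2004-03-22 is a Monday and not a holiday, the date is unchanged.
The 15-business-day extension runs from 2004-03-22 to 2004-04-14.
2004-04-14 (Wednesday) is already a business day.
The final due date is 2004-04-14.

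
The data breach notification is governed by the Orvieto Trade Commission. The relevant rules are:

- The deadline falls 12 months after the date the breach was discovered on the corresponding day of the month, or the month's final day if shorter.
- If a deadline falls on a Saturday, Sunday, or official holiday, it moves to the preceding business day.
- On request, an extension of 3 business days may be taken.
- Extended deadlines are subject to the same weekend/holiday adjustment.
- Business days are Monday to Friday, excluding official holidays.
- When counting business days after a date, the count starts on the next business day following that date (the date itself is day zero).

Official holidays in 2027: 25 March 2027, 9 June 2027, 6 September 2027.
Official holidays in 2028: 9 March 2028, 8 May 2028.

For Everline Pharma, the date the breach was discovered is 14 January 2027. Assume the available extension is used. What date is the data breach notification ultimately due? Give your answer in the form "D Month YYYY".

19 January 2028

12 months after 14 January 2027, on the same day of the month, is 14 January 2028.
Since 14 January 2028 is a Friday and not a holiday, the date is unchanged.
Counting 3 further business days from 14 January 2028 reaches 19 January 2028.
19 January 2028 falls on a Wednesday, which is a business day, so no adjustment is needed.
Deadline: 19 January 2028.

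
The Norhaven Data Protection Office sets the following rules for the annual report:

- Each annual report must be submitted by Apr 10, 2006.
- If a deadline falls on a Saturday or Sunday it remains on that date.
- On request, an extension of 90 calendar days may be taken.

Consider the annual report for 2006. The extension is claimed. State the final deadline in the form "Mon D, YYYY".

Start from the fixed due date, Apr 10, 2006.
Apr 10, 2006 falls on a Monday. The rules make no weekend/holiday allowance, so it remains Apr 10, 2006.
With the 90-day extension, Apr 10, 2006 becomes Jul 9, 2006.
Jul 9, 2006 falls on a Sunday. The rules make no weekend/holiday allowance, so it remains Jul 9, 2006.
Final deadline: Jul 9, 2006.

Jul 9, 2006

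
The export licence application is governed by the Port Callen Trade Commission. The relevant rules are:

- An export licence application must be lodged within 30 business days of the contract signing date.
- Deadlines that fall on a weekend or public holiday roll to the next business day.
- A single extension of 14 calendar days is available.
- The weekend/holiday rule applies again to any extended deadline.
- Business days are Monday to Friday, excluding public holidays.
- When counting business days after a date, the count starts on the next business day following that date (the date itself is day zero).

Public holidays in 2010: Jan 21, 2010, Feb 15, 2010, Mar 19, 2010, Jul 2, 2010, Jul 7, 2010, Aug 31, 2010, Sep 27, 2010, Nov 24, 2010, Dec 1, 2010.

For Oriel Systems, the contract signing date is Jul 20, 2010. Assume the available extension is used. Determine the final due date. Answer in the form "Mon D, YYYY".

30 business days after Jul 20, 2010, excluding weekends and holidays, is Sep 1, 2010.
Sep 1, 2010 is a Wednesday and not a listed holiday, so it stands.
Add the 14 calendar-day extension to Sep 1, 2010: Sep 15, 2010.
Since Sep 15, 2010 is a Wednesday and not a holiday, the date is unchanged.
The final due date is Sep 15, 2010.

Sep 15, 2010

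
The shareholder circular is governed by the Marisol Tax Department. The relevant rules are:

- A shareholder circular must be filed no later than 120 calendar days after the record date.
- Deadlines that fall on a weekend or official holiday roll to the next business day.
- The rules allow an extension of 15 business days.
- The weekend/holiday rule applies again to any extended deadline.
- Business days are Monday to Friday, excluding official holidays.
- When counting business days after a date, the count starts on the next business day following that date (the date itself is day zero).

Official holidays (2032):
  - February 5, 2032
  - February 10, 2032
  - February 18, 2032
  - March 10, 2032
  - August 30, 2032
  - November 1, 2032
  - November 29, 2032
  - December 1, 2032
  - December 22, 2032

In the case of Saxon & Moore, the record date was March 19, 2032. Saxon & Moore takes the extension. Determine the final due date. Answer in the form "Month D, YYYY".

Trigger date March 19, 2032 + 120 calendar days = July 17, 2032.
July 17, 2032 falls on a Saturday. Rolling to the next business day gives July 19, 2032, a Monday.
Counting 15 further business days from July 19, 2032 reaches August 9, 2032.
August 9, 2032 is a Monday and not a listed holiday, so it stands.
Deadline: August 9, 2032.

August 9, 2032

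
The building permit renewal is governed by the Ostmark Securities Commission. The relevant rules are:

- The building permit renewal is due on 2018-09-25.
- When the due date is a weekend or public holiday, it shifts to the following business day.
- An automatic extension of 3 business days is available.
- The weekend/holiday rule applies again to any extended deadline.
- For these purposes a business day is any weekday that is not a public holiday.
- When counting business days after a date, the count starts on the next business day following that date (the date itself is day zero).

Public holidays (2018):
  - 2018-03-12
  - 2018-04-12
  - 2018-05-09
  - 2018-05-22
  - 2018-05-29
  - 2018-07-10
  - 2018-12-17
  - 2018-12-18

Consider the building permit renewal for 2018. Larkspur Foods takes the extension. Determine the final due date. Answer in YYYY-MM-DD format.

Start from the fixed due date, 2018-09-25.
2018-09-25 (Tuesday) is already a business day.
Counting 3 further business days from 2018-09-25 reaches 2018-09-28.
2018-09-28 (Friday) is already a business day.
So the filing is due 2018-09-28.

2018-09-28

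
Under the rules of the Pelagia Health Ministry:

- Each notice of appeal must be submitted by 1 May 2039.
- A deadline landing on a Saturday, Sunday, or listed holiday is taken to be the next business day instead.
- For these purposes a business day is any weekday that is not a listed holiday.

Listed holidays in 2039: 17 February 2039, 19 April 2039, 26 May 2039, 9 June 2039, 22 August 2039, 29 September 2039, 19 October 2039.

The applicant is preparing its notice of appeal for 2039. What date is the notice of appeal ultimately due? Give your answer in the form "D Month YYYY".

2 May 2039

The statutory due date is 1 May 2039.
1 May 2039 is a Sunday, so it moves to the next business day, 2 May 2039 (Monday).
Final deadline: 2 May 2039.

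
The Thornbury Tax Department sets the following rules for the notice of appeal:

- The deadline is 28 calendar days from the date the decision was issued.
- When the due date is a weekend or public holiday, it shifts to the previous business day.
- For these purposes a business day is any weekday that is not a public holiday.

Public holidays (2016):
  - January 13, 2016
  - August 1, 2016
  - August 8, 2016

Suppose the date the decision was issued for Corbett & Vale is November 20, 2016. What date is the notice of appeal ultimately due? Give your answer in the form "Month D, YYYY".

From November 20, 2016, 28 calendar days later is December 18, 2016.
December 18, 2016 is a Sunday; the preceding business day is December 16, 2016 (Friday).
Deadline: December 16, 2016.

December 16, 2016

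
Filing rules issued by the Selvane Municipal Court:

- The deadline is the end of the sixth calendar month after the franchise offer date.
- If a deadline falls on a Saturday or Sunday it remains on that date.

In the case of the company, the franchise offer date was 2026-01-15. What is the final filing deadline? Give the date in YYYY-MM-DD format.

6 months after 2026-01-15 is July 2026; that month ends on 2026-07-31.
2026-07-31 falls on a Friday. The rules make no weekend/holiday allowance, so it remains 2026-07-31.
Deadline: 2026-07-31.

2026-07-31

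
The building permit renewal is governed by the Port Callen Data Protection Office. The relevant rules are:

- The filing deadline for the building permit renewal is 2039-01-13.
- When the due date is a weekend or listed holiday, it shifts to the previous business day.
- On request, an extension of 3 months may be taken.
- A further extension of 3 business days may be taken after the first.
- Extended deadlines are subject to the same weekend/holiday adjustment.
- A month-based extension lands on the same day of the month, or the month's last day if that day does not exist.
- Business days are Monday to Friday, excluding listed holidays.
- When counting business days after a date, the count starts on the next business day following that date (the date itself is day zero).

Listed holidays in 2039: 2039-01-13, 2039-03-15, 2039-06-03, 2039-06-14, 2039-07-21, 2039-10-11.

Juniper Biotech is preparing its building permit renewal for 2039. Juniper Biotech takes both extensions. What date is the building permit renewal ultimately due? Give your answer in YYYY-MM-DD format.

The stated deadline is 2039-01-13.
2039-01-13 is a listed holiday; the preceding business day is 2039-01-12 (Wednesday).
The 3 months extension carries 2039-01-12 to 2039-04-12.
2039-04-12 is a Tuesday and not a listed holiday, so it stands.
The 3-business-day extension runs from 2039-04-12 to 2039-04-15.
2039-04-15 (Friday) is already a business day.
So the filing is due 2039-04-15.

2039-04-15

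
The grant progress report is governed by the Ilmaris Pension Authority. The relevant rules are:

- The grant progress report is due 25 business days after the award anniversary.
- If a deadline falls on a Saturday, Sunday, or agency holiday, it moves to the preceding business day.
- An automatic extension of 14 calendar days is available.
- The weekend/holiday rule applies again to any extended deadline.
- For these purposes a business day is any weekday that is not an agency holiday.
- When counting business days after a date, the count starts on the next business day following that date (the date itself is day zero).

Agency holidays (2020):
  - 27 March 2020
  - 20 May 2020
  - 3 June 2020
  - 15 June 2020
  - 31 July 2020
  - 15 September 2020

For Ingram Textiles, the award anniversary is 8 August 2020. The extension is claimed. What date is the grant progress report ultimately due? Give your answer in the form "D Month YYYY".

25 business days after 8 August 2020, excluding weekends and holidays, is 11 September 2020.
11 September 2020 (Friday) is already a business day.
The 14-calendar-day extension moves the deadline from 11 September 2020 to 25 September 2020.
25 September 2020 (Friday) is already a business day.
Final deadline: 25 September 2020.

25 September 2020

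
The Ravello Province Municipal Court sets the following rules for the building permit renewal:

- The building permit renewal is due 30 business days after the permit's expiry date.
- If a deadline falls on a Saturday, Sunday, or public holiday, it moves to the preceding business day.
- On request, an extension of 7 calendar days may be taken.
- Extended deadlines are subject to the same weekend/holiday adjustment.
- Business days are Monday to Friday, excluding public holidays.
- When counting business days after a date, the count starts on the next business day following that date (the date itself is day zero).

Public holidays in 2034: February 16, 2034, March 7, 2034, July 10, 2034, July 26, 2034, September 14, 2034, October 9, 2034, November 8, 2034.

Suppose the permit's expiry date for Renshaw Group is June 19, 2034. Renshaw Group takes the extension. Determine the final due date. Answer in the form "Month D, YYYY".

Counting 30 business days after June 19, 2034 (skipping weekends and listed holidays) reaches August 2, 2034.
August 2, 2034 is a Wednesday and not a listed holiday, so it stands.
With the 7-day extension, August 2, 2034 becomes August 9, 2034.
August 9, 2034 falls on a Wednesday, which is a business day, so no adjustment is needed.
The final due date is August 9, 2034.

August 9, 2034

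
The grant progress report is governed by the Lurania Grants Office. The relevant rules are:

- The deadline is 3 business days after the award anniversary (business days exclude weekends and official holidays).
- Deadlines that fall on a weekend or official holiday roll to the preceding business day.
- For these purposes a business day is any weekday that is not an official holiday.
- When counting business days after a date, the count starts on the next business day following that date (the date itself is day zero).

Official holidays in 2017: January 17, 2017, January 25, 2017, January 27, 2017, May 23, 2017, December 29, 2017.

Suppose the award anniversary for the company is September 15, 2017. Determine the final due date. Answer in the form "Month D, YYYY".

Starting the day after September 15, 2017 and counting 3 business days lands on September 20, 2017.
September 20, 2017 falls on a Wednesday, which is a business day, so no adjustment is needed.
So the filing is due September 20, 2017.

September 20, 2017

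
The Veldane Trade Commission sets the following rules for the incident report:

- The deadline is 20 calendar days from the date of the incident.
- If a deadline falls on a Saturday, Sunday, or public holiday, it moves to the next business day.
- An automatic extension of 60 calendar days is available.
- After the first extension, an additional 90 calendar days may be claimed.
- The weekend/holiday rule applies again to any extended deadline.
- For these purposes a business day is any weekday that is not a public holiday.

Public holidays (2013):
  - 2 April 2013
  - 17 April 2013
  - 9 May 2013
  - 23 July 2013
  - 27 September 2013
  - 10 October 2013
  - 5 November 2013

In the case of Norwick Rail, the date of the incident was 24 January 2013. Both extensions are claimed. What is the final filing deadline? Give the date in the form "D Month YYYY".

Trigger date 24 January 2013 + 20 calendar days = 13 February 2013.
13 February 2013 is a Wednesday and not a listed holiday, so it stands.
Add the 60 calendar-day extension to 13 February 2013: 14 April 2013.
14 April 2013 falls on a Sunday. Rolling to the next business day gives 15 April 2013, a Monday.
Add the 90 calendar-day extension to 15 April 2013: 14 July 2013.
Because 14 July 2013 is a Sunday, the deadline becomes 15 July 2013 (Monday).
Deadline: 15 July 2013.

15 July 2013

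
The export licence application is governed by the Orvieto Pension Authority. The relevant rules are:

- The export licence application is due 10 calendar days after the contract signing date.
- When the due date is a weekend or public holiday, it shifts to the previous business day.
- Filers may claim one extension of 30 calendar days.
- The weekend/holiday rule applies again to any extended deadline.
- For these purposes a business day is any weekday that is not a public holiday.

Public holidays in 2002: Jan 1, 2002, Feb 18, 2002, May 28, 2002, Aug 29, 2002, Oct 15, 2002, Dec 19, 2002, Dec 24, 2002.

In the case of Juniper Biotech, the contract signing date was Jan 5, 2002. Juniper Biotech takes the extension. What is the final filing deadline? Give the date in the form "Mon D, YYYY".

Adding 10 calendar days to Jan 5, 2002 gives Jan 15, 2002.
Jan 15, 2002 falls on a Tuesday, which is a business day, so no adjustment is needed.
With the 30-day extension, Jan 15, 2002 becomes Feb 14, 2002.
Feb 14, 2002 (Thursday) is already a business day.
The final due date is Feb 14, 2002.

Feb 14, 2002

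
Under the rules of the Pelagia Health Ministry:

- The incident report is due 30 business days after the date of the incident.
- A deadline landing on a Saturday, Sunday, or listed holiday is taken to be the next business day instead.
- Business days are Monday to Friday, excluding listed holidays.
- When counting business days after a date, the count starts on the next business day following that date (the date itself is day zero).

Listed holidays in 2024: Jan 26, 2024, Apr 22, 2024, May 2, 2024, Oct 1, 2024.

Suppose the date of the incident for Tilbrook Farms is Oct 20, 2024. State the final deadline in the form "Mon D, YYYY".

Nov 29, 2024

30 business days after Oct 20, 2024, excluding weekends and holidays, is Nov 29, 2024.
Nov 29, 2024 falls on a Friday, which is a business day, so no adjustment is needed.
So the filing is due Nov 29, 2024.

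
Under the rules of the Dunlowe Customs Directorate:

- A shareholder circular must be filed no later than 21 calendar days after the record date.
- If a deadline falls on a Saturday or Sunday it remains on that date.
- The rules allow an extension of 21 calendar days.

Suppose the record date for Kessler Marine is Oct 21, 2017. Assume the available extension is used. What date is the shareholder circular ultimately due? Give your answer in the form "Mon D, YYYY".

Dec 2, 2017

Trigger date Oct 21, 2017 + 21 calendar days = Nov 11, 2017.
Nov 11, 2017 is a Saturday; no weekend or holiday adjustment applies.
Applying the 21-calendar-day extension: Nov 11, 2017 + 21 days = Dec 2, 2017.
Dec 2, 2017 is a Saturday; no weekend or holiday adjustment applies.
The final due date is Dec 2, 2017.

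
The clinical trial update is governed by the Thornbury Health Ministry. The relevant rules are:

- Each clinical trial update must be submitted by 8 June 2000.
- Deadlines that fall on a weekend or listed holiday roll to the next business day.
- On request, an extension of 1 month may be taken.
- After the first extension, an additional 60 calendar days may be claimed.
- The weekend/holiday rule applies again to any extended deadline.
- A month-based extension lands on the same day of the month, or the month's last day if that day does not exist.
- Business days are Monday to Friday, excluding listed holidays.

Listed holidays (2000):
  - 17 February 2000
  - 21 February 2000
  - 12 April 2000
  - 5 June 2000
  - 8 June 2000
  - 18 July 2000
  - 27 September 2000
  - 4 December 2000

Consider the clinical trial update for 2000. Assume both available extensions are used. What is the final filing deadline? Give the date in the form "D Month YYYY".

The stated deadline is 8 June 2000.
8 June 2000 falls on a listed holiday. Rolling to the next business day gives 9 June 2000, a Friday.
The 1 month extension carries 9 June 2000 to 9 July 2000.
9 July 2000 is a Sunday, so it moves to the next business day, 10 July 2000 (Monday).
The 60-calendar-day extension moves the deadline from 10 July 2000 to 8 September 2000.
8 September 2000 (Friday) is already a business day.
So the filing is due 8 September 2000.

8 September 2000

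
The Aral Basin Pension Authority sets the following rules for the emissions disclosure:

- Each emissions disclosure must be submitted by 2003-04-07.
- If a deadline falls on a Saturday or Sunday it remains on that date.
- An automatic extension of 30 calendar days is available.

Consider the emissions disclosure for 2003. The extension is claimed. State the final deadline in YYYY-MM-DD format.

The stated deadline is 2003-04-07.
2003-04-07 falls on a Monday. The rules make no weekend/holiday allowance, so it remains 2003-04-07.
Applying the 30-calendar-day extension: 2003-04-07 + 30 days = 2003-05-07.
No adjustment is made for weekends or holidays, so 2003-05-07 stands.
So the filing is due 2003-05-07.

2003-05-07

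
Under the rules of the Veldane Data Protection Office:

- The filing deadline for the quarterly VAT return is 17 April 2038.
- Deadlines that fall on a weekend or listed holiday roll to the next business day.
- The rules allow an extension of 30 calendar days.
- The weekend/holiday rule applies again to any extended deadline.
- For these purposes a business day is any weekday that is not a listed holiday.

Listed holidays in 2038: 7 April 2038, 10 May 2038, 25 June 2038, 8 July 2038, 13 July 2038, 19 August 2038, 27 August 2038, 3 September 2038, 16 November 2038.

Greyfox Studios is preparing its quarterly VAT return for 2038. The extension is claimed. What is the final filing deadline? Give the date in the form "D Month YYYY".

The statutory due date is 17 April 2038.
17 April 2038 is a Saturday, so it moves to the next business day, 19 April 2038 (Monday).
The 30-calendar-day extension moves the deadline from 19 April 2038 to 19 May 2038.
19 May 2038 (Wednesday) is already a business day.
Deadline: 19 May 2038.

19 May 2038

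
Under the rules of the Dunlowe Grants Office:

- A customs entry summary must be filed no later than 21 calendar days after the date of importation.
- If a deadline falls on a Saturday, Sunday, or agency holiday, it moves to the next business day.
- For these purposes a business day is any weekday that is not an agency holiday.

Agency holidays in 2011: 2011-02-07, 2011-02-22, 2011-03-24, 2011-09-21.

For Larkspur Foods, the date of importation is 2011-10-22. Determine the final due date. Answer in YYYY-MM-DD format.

2011-11-14

From 2011-10-22, 21 calendar days later is 2011-11-12.
2011-11-12 is a Saturday; the next business day is 2011-11-14 (Monday).
Final deadline: 2011-11-14.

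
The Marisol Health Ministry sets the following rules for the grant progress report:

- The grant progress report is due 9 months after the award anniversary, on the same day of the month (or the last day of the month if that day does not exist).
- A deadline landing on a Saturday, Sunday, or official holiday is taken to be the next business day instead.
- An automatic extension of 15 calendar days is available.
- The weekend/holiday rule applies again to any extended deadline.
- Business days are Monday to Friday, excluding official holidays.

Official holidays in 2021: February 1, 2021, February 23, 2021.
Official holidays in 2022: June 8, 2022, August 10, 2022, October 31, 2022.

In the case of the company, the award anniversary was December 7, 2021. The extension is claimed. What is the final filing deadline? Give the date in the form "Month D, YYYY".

September 22, 2022

9 months after December 7, 2021, on the same day of the month, is September 7, 2022.
September 7, 2022 (Wednesday) is already a business day.
With the 15-day extension, September 7, 2022 becomes September 22, 2022.
September 22, 2022 (Thursday) is already a business day.
So the filing is due September 22, 2022.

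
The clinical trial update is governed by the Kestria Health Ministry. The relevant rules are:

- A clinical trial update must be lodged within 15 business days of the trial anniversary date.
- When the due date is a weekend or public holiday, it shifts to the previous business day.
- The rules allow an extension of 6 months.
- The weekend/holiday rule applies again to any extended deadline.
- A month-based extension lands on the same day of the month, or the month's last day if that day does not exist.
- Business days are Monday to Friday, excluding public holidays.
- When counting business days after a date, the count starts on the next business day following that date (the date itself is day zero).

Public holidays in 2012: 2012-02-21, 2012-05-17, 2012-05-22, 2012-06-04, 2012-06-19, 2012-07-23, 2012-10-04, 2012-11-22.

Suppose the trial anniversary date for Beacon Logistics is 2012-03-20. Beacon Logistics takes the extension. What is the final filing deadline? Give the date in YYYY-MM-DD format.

2012-10-10

15 business days after 2012-03-20, excluding weekends and holidays, is 2012-04-10.
2012-04-10 falls on a Tuesday, which is a business day, so no adjustment is needed.
The 6 months extension carries 2012-04-10 to 2012-10-10.
Since 2012-10-10 is a Wednesday and not a holiday, the date is unchanged.
Final deadline: 2012-10-10.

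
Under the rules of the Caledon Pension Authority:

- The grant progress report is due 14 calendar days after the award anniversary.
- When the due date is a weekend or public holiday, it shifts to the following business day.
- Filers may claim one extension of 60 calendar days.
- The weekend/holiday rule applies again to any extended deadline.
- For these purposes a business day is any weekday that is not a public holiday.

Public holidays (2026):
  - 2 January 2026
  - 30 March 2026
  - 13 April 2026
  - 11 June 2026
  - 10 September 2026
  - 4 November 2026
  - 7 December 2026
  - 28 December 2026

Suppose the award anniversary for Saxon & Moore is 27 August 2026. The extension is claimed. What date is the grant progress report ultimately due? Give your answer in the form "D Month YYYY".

14 calendar days after 27 August 2026 is 10 September 2026.
10 September 2026 is a listed holiday; the next business day is 11 September 2026 (Friday).
The 60-calendar-day extension moves the deadline from 11 September 2026 to 10 November 2026.
10 November 2026 falls on a Tuesday, which is a business day, so no adjustment is needed.
Deadline: 10 November 2026.

10 November 2026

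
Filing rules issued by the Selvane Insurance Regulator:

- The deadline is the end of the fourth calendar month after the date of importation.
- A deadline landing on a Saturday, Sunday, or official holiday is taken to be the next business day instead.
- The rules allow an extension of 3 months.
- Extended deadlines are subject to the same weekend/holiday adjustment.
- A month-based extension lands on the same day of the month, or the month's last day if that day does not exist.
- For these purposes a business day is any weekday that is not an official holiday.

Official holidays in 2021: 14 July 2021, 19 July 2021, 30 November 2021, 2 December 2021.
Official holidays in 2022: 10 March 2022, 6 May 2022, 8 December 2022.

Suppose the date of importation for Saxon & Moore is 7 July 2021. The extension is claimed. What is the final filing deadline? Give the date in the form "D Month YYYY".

4 months after 7 July 2021 is November 2021; that month ends on 30 November 2021.
Because 30 November 2021 is a listed holiday, the deadline becomes 1 December 2021 (Wednesday).
Applying the 3 months extension: 3 months after 1 December 2021 is 1 March 2022.
1 March 2022 (Tuesday) is already a business day.
Final deadline: 1 March 2022.

1 March 2022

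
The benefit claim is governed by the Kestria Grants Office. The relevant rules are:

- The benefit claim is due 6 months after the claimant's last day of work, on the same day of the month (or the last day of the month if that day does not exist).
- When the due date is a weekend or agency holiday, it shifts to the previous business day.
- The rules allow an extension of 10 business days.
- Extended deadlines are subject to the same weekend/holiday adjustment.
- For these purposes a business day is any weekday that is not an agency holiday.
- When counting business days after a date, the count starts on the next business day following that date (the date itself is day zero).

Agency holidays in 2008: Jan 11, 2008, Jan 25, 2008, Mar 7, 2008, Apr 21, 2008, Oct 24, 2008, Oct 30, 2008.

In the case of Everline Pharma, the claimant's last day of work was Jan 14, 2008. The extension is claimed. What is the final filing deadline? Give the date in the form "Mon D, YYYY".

Jul 28, 2008

Moving 6 months forward from Jan 14, 2008 on the corresponding day gives Jul 14, 2008.
Jul 14, 2008 falls on a Monday, which is a business day, so no adjustment is needed.
The 10-business-day extension runs from Jul 14, 2008 to Jul 28, 2008.
Since Jul 28, 2008 is a Monday and not a holiday, the date is unchanged.
Deadline: Jul 28, 2008.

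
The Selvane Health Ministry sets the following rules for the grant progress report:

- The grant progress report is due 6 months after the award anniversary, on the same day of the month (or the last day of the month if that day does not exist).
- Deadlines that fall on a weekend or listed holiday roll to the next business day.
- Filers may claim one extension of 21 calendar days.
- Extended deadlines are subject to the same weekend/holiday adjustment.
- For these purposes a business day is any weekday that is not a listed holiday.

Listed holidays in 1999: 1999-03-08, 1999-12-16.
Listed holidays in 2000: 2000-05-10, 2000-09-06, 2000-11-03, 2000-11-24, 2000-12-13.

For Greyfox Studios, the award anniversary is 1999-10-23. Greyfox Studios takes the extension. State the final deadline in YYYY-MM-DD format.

2000-05-15

6 months from 1999-10-23 is 2000-04-23.
2000-04-23 is a Sunday, so it moves to the next business day, 2000-04-24 (Monday).
The 21-calendar-day extension moves the deadline from 2000-04-24 to 2000-05-15.
2000-05-15 is a Monday and not a listed holiday, so it stands.
The final due date is 2000-05-15.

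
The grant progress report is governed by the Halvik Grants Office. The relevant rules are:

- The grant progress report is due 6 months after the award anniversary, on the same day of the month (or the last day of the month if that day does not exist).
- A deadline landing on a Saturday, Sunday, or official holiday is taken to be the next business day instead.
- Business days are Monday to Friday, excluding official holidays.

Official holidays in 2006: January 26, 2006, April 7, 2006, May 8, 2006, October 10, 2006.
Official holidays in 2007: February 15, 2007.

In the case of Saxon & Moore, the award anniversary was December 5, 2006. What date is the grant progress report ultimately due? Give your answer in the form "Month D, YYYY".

June 5, 2007

6 months after December 5, 2006, on the same day of the month, is June 5, 2007.
June 5, 2007 (Tuesday) is already a business day.
Final deadline: June 5, 2007.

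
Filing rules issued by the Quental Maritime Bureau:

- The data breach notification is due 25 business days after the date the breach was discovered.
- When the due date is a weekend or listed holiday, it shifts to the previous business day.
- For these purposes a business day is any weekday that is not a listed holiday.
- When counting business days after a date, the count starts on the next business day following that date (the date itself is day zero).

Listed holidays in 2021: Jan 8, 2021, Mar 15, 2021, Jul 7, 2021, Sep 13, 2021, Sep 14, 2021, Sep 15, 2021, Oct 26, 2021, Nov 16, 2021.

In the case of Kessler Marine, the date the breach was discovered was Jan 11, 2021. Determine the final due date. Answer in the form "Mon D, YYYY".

Feb 15, 2021

Counting 25 business days after Jan 11, 2021 (skipping weekends and listed holidays) reaches Feb 15, 2021.
Feb 15, 2021 (Monday) is already a business day.
Final deadline: Feb 15, 2021.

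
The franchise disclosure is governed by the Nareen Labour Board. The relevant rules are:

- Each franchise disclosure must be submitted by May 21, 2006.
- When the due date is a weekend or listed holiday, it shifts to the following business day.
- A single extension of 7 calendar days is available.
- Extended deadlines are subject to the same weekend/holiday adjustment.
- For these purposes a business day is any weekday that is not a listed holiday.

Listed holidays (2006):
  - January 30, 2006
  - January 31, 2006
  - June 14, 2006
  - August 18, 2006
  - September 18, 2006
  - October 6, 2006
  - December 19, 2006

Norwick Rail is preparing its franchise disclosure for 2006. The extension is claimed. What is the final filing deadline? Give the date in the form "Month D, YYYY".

May 29, 2006

The statutory due date is May 21, 2006.
May 21, 2006 is a Sunday, so it moves to the next business day, May 22, 2006 (Monday).
With the 7-day extension, May 22, 2006 becomes May 29, 2006.
May 29, 2006 falls on a Monday, which is a business day, so no adjustment is needed.
So the filing is due May 29, 2006.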